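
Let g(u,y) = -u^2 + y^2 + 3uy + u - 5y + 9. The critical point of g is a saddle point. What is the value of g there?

108/13

∂g/∂u = -2u + 3y + 1 = 0 and ∂g/∂y = 3u + 2y - 5 = 0, so (u, y) = (17/13, 7/13).
The Hessian has g_{uu} = -2, g_{yy} = 2, g_{uy} = 3, giving D = -13 < 0, so the point is a saddle point.
g(17/13, 7/13) = 108/13.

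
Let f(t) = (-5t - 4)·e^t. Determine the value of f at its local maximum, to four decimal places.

0.8265

Differentiating with the product rule gives f'(t) = (-5t - 9)·e^t. Since e^t > 0, the only critical point is t = -9/5.
f''(-9/5) has the same sign as -5 < 0, so this is a local maximum.
f(-9/5) = (5)·e^(-9/5) ≈ 0.8265.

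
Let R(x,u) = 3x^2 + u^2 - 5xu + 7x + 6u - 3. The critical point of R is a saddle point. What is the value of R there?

∂R/∂x = 6x - 5u + 7 = 0 and ∂R/∂u = -5x + 2u + 6 = 0, so (x, u) = (44/13, 71/13).
The Hessian has R_{xx} = 6, R_{uu} = 2, R_{xu} = -5, giving D = -13 < 0, so the point is a saddle point.
R(44/13, 71/13) = 328/13.

328/13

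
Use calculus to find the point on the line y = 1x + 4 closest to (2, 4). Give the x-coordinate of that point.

Minimize D(x)^2 = (x - 2)^2 + (x)^2.
d/dx[D^2] = 2(x - 2) + 2·1·(x) = 0 ⇒ x = 1.
Then y = 5 and the distance is √(2) ≈ 1.4142.

1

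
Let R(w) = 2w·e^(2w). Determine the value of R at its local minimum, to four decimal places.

By the product rule, R'(w) = (4w + 2)·e^(2w). Since e^(2w) > 0, the only critical point is w = -1/2.
R''(-1/2) has the same sign as 4 > 0, so this is a local minimum.
R(-1/2) = (-1)·e^(-1) ≈ -0.3679.

-0.3679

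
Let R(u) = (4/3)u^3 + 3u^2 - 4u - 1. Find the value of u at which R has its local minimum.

Critical points: R'(u) = 4u^2 + 6u - 4 vanishes at u = -2, 1/2.
R''(u) = 8u + 6. R''(-2) = -10 < 0 ⇒ local maximum; R''(1/2) = 10 > 0 ⇒ local minimum.
Thus R has its local minimum at u = 1/2, with value -25/12.

1/2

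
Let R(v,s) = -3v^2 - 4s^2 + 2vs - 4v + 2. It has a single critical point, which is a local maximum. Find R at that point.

38/11

∂R/∂v = -6v + 2s - 4 = 0 and ∂R/∂s = 2v - 8s = 0, so (v, s) = (-8/11, -2/11).
The Hessian has R_{vv} = -6, R_{ss} = -8, R_{vs} = 2, giving D = 44 > 0 with R_{vv} < 0, so the point is a local maximum.
R(-8/11, -2/11) = 38/11.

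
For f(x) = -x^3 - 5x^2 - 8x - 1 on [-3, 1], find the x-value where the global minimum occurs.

f'(x) = -3x^2 - 10x - 8, which vanishes at x = -2 and x = -4/3.
Evaluating at the critical points and endpoints: f(-3) = 5,  f(-2) = 3,  f(-4/3) = 85/27,  f(1) = -15.
The minimum over the interval is -15, attained at x = 1.

1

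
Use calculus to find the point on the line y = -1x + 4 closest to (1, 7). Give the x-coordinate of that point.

Minimize D(x)^2 = (x - 1)^2 + (-x - 3)^2.
d/dx[D^2] = 2(x - 1) + 2·(-1)·(-x - 3) = 0 ⇒ x = -1.
Then y = 5 and the distance is √(8) ≈ 2.8284.

-1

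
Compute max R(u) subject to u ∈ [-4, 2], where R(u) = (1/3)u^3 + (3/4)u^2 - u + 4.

R'(u) = u^2 + (3/2)u - 1, which vanishes at u = -2 and u = 1/2.
Evaluating at the critical points and endpoints: R(-4) = -4/3; R(-2) = 19/3; R(1/2) = 179/48; R(2) = 23/3.
The maximum over the interval is 23/3, attained at u = 2.

23/3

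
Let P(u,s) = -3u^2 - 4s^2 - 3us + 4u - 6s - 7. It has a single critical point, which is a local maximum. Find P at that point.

∂P/∂u = -6u - 3s + 4 = 0 and ∂P/∂s = -3u - 8s - 6 = 0, so (u, s) = (50/39, -16/13).
The Hessian has P_{uu} = -6, P_{ss} = -8, P_{us} = -3, giving D = 39 > 0 with P_{uu} < 0, so the point is a local maximum.
P(50/39, -16/13) = -29/39.

-29/39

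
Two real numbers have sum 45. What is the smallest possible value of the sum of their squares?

2025/2

With a + b = 45, a^2 + b^2 = a^2 + (45 − a)^2.
The derivative 2a − 2(45 − a) = 4a − 90 vanishes at a = 45/2; second derivative 4 > 0, a minimum.
The minimum is 2·(45/2)^2 = 2025/2.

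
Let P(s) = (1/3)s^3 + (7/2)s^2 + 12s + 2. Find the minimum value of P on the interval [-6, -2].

P'(s) = s^2 + 7s + 12, which vanishes at s = -4 and s = -3.
Evaluating at the critical points and endpoints: P(-6) = -16, P(-4) = -34/3, P(-3) = -23/2, P(-2) = -32/3.
So the minimum is P(-6) = -16.

-16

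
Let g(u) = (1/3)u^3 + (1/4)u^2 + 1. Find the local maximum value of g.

49/48

g'(u) = u^2 + (1/2)u. Setting g'(u) = 0 gives u ∈ {-1/2, 0}.
g''(u) = 2u + 1/2. g''(-1/2) = -1/2 < 0 ⇒ local maximum; g''(0) = 1/2 > 0 ⇒ local minimum.
The local maximum is g(-1/2) = 49/48.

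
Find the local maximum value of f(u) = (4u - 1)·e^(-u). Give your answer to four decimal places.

1.1460

By the product rule, f'(u) = (-4u + 5)·e^(-u). Since e^(-u) > 0, the only critical point is u = 5/4.
f''(5/4) has the same sign as -4 < 0, so this is a local maximum.
f(5/4) = (4)·e^(-5/4) ≈ 1.1460.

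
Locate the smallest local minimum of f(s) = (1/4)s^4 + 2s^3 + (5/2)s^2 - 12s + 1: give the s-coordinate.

Critical points: f'(s) = s^3 + 6s^2 + 5s - 12 vanishes at s = -4, -3, 1.
Since f''(s) = 3s^2 + 12s + 5, we get f''(-4) = 5 > 0 ⇒ local minimum; f''(-3) = -4 < 0 ⇒ local maximum; f''(1) = 20 > 0 ⇒ local minimum.
So the smallest local minimum value is f(1) = -25/4.

1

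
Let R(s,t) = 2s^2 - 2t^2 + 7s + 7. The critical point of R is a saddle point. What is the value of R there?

7/8

∂R/∂s = 4s + 7 = 0 and ∂R/∂t = -4t = 0, so (s, t) = (-7/4, 0).
The Hessian has R_{ss} = 4, R_{tt} = -4, R_{st} = 0, giving D = -16 < 0, so the point is a saddle point.
R(-7/4, 0) = 7/8.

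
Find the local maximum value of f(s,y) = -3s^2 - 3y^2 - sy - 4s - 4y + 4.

44/7

∂f/∂s = -6s - y - 4 = 0 and ∂f/∂y = -s - 6y - 4 = 0, so (s, y) = (-4/7, -4/7).
The Hessian has f_{ss} = -6, f_{yy} = -6, f_{sy} = -1, giving D = 35 > 0 with f_{ss} < 0, so the point is a local maximum.
f(-4/7, -4/7) = 44/7.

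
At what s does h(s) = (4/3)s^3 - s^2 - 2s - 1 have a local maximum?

h'(s) = 4s^2 - 2s - 2. Setting h'(s) = 0 gives s ∈ {-1/2, 1}.
h''(s) = 8s - 2. h''(-1/2) = -6 < 0 ⇒ local maximum; h''(1) = 6 > 0 ⇒ local minimum.
So the local maximum value is h(-1/2) = -5/12.

-1/2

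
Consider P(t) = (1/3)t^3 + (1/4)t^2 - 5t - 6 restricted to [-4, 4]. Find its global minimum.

-37/3

P'(t) = t^2 + (1/2)t - 5, which vanishes at t = -5/2 and t = 2.
Evaluating at the critical points and endpoints: P(-4) = -10/3, P(-5/2) = 137/48, P(2) = -37/3, P(4) = -2/3.
Hence the absolute minimum is -37/3 at t = 2.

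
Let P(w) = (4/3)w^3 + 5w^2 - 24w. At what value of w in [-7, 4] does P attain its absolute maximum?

-4

Differentiating, P'(w) = 4w^2 + 10w - 24; which vanishes at w = -4 and w = 3/2.
Evaluating at the critical points and endpoints: P(-7) = -133/3, P(-4) = 272/3, P(3/2) = -81/4, P(4) = 208/3.
The maximum over the interval is 272/3, attained at w = -4.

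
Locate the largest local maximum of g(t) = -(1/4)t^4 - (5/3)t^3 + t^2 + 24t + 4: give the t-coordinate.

2

Critical points: g'(t) = -t^3 - 5t^2 + 2t + 24 vanishes at t = -4, -3, 2.
Second-derivative test with g''(t) = -3t^2 - 10t + 2: g''(-4) = -6 < 0 ⇒ local maximum; g''(-3) = 5 > 0 ⇒ local minimum; g''(2) = -30 < 0 ⇒ local maximum.
So the largest local maximum value is g(2) = 116/3.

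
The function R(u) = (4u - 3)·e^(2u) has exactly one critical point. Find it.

Differentiating with the product rule gives R'(u) = (8u - 2)·e^(2u). Since e^(2u) > 0, the only critical point is u = 1/4.
R''(1/4) has the same sign as 8 > 0, so this is a local minimum.
R(1/4) = (-2)·e^(1/2) ≈ -3.2974.

1/4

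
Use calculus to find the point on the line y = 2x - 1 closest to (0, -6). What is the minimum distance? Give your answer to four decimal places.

Minimize D(x)^2 = (x + 0)^2 + (2x + 5)^2.
d/dx[D^2] = 2(x + 0) + 2·2·(2x + 5) = 0 ⇒ x = -2.
Then y = -5 and the distance is √(5) ≈ 2.2361.

2.2361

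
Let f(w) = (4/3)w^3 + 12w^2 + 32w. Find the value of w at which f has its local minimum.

f'(w) = 4w^2 + 24w + 32 = 0 at w = -4, -2.
f''(w) = 8w + 24. f''(-4) = -8 < 0 ⇒ local maximum; f''(-2) = 8 > 0 ⇒ local minimum.
The local minimum is f(-2) = -80/3.

-2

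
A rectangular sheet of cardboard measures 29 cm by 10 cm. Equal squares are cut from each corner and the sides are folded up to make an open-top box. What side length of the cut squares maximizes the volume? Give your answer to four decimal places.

With cut size x, the volume is V(x) = x(29 − 2x)(10 − 2x) for 0 < x < 5.
V'(x) = 12x^2 − 156x + 290. Setting V'(x) = 0 gives x ≈ 2.2475 (the root in (0, 5)).
V''(x) = 24x − 156 is negative there, so this is the maximum; V ≈ 303.1878.

2.2475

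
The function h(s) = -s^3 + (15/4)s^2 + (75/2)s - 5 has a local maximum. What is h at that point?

h'(s) = -3s^2 + (15/2)s + 75/2 = 0 at s = -5/2, 5.
Since h''(s) = -6s + 15/2, we get h''(-5/2) = 45/2 > 0 ⇒ local minimum; h''(5) = -45/2 < 0 ⇒ local maximum.
Thus h has its local maximum at s = 5, with value 605/4.

605/4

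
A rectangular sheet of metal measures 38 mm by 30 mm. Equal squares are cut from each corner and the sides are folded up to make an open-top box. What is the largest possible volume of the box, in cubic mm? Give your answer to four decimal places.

2821.6755

With cut size x, the volume is V(x) = x(38 − 2x)(30 − 2x) for 0 < x < 15.
V'(x) = 12x^2 − 272x + 1140. Setting V'(x) = 0 gives x ≈ 5.5502 (the root in (0, 15)).
V''(x) = 24x − 272 is negative there, so this is the maximum; V ≈ 2821.6755.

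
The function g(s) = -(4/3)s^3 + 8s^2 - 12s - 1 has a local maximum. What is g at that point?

g'(s) = -4s^2 + 16s - 12 = 0 at s = 1, 3.
g''(s) = -8s + 16. g''(1) = 8 > 0 ⇒ local minimum; g''(3) = -8 < 0 ⇒ local maximum.
So the local maximum value is g(3) = -1.

-1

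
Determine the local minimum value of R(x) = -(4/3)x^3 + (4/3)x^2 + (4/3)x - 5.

-425/81

Critical points: R'(x) = -4x^2 + (8/3)x + 4/3 vanishes at x = -1/3, 1.
Second-derivative test with R''(x) = -8x + 8/3: R''(-1/3) = 16/3 > 0 ⇒ local minimum; R''(1) = -16/3 < 0 ⇒ local maximum.
Thus R has its local minimum at x = -1/3, with value -425/81.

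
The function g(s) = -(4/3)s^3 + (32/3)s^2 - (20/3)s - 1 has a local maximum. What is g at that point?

Critical points: g'(s) = -4s^2 + (64/3)s - 20/3 vanishes at s = 1/3, 5.
g''(s) = -8s + 64/3. g''(1/3) = 56/3 > 0 ⇒ local minimum; g''(5) = -56/3 < 0 ⇒ local maximum.
Thus g has its local maximum at s = 5, with value 197/3.

197/3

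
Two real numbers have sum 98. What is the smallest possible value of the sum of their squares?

With a + b = 98, a^2 + b^2 = a^2 + (98 − a)^2.
The derivative 2a − 2(98 − a) = 4a − 196 vanishes at a = 49; second derivative 4 > 0, a minimum.
The minimum is 2·(49)^2 = 4802.

4802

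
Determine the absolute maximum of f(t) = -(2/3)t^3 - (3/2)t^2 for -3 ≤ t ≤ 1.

9/2

f'(t) = -2t^2 - 3t, which vanishes at t = -3/2 and t = 0.
Compare values at every candidate in [-3, 1]: f(-3) = 9/2,  f(-3/2) = -9/8,  f(0) = 0,  f(1) = -13/6.
The maximum over the interval is 9/2, attained at t = -3.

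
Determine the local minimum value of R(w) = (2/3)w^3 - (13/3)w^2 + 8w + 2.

5

Critical points: R'(w) = 2w^2 - (26/3)w + 8 vanishes at w = 4/3, 3.
R''(w) = 4w - 26/3. R''(4/3) = -10/3 < 0 ⇒ local maximum; R''(3) = 10/3 > 0 ⇒ local minimum.
The local minimum is R(3) = 5.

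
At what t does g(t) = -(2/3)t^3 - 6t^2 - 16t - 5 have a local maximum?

-2

Critical points: g'(t) = -2t^2 - 12t - 16 vanishes at t = -4, -2.
Since g''(t) = -4t - 12, we get g''(-4) = 4 > 0 ⇒ local minimum; g''(-2) = -4 < 0 ⇒ local maximum.
The local maximum is g(-2) = 25/3.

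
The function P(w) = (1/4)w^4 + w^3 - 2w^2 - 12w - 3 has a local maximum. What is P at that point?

9

P'(w) = w^3 + 3w^2 - 4w - 12 = 0 at w = -3, -2, 2.
P''(w) = 3w^2 + 6w - 4. P''(-3) = 5 > 0 ⇒ local minimum; P''(-2) = -4 < 0 ⇒ local maximum; P''(2) = 20 > 0 ⇒ local minimum.
So the local maximum value is P(-2) = 9.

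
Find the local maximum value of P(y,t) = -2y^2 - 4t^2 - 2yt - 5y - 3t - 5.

∂P/∂y = -4y - 2t - 5 = 0 and ∂P/∂t = -2y - 8t - 3 = 0, so (y, t) = (-17/14, -1/14).
The Hessian has P_{yy} = -4, P_{tt} = -8, P_{yt} = -2, giving D = 28 > 0 with P_{yy} < 0, so the point is a local maximum.
P(-17/14, -1/14) = -13/7.

-13/7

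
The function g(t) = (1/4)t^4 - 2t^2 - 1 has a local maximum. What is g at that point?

-1

Critical points: g'(t) = t^3 - 4t vanishes at t = -2, 0, 2.
Second-derivative test with g''(t) = 3t^2 - 4: g''(-2) = 8 > 0 ⇒ local minimum; g''(0) = -4 < 0 ⇒ local maximum; g''(2) = 8 > 0 ⇒ local minimum.
Thus g has its local maximum at t = 0, with value -1.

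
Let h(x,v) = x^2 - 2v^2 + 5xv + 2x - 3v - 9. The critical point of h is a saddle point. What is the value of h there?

∂h/∂x = 2x + 5v + 2 = 0 and ∂h/∂v = 5x - 4v - 3 = 0, so (x, v) = (7/33, -16/33).
The Hessian has h_{xx} = 2, h_{vv} = -4, h_{xv} = 5, giving D = -33 < 0, so the point is a saddle point.
h(7/33, -16/33) = -266/33.

-266/33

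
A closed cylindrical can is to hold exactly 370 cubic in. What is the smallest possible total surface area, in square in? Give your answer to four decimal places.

With radius r and height h, πr²h = 370 so h = 370/(πr²), and S(r) = 2πr² + 2πrh = 2πr² + 2·370/r.
S'(r) = 4πr − 2·370/r² = 0 ⇒ r³ = 370/(2π), so r ≈ 3.8905 and h = 2r ≈ 7.7810.
S''(r) = 4π + 4·370/r³ > 0, so this is the minimum; S ≈ 285.3091.

285.3091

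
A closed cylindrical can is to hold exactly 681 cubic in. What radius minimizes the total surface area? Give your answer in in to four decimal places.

4.7678

With radius r and height h, πr²h = 681 so h = 681/(πr²), and S(r) = 2πr² + 2πrh = 2πr² + 2·681/r.
S'(r) = 4πr − 2·681/r² = 0 ⇒ r³ = 681/(2π), so r ≈ 4.7678 and h = 2r ≈ 9.5357.
S''(r) = 4π + 4·681/r³ > 0, so this is the minimum; S ≈ 428.4952.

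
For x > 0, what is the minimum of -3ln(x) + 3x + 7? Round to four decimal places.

10.0000

g'(x) = -3/x + 3 = 0 gives x = 1.
g''(x) = 3/x², which is positive for x > 0, so this is a local minimum.
g(1) = -3·ln(1) + 3 + 7 ≈ 10.0000.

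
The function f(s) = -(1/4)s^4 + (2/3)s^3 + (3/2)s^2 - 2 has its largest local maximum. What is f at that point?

37/4

Critical points: f'(s) = -s^3 + 2s^2 + 3s vanishes at s = -1, 0, 3.
f''(s) = -3s^2 + 4s + 3. f''(-1) = -4 < 0 ⇒ local maximum; f''(0) = 3 > 0 ⇒ local minimum; f''(3) = -12 < 0 ⇒ local maximum.
So the largest local maximum value is f(3) = 37/4.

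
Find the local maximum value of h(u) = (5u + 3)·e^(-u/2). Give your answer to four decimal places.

4.9659

Differentiating with the product rule gives h'(u) = (-(5/2)u + 7/2)·e^(-u/2). Since e^(-u/2) > 0, the only critical point is u = 7/5.
h''(7/5) has the same sign as -5/2 < 0, so this is a local maximum.
h(7/5) = (10)·e^(-7/10) ≈ 4.9659.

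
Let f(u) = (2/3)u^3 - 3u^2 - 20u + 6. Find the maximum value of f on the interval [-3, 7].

f'(u) = 2u^2 - 6u - 20, which vanishes at u = -2 and u = 5.
Evaluating at the critical points and endpoints: f(-3) = 21,  f(-2) = 86/3,  f(5) = -257/3,  f(7) = -157/3.
The maximum over the interval is 86/3, attained at u = -2.

86/3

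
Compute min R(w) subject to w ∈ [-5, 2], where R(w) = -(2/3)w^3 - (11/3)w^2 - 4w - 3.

-31

R'(w) = -2w^2 - (22/3)w - 4, which vanishes at w = -3 and w = -2/3.
Compare values at every candidate in [-5, 2]: R(-5) = 26/3; R(-3) = -6; R(-2/3) = -143/81; R(2) = -31.
So the minimum is R(2) = -31.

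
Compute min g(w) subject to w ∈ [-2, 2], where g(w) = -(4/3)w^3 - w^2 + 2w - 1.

-35/3

The derivative is -4w^2 - 2w + 2, which vanishes at w = -1 and w = 1/2.
Candidates: g(-2) = 5/3; g(-1) = -8/3; g(1/2) = -5/12; g(2) = -35/3.
The minimum over the interval is -35/3, attained at w = 2.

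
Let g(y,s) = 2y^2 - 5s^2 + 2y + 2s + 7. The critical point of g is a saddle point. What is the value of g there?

67/10

∂g/∂y = 4y + 2 = 0 and ∂g/∂s = -10s + 2 = 0, so (y, s) = (-1/2, 1/5).
The Hessian has g_{yy} = 4, g_{ss} = -10, g_{ys} = 0, giving D = -40 < 0, so the point is a saddle point.
g(-1/2, 1/5) = 67/10.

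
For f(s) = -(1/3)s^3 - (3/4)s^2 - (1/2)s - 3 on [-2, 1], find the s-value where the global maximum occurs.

f'(s) = -s^2 - (3/2)s - 1/2, which vanishes at s = -1 and s = -1/2.
Compare values at every candidate in [-2, 1]: f(-2) = -7/3, f(-1) = -35/12, f(-1/2) = -139/48, f(1) = -55/12.
Hence the absolute maximum is -7/3 at s = -2.

-2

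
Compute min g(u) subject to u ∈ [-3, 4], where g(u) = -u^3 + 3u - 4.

g'(u) = -3u^2 + 3, which vanishes at u = -1 and u = 1.
Candidates: g(-3) = 14; g(-1) = -6; g(1) = -2; g(4) = -56.
The minimum over the interval is -56, attained at u = 4.

-56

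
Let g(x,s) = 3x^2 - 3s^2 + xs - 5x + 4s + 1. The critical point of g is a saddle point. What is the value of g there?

∂g/∂x = 6x + s - 5 = 0 and ∂g/∂s = x - 6s + 4 = 0, so (x, s) = (26/37, 29/37).
The Hessian has g_{xx} = 6, g_{ss} = -6, g_{xs} = 1, giving D = -37 < 0, so the point is a saddle point.
g(26/37, 29/37) = 30/37.

30/37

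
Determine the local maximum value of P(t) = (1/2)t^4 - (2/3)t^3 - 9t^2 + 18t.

P'(t) = 2t^3 - 2t^2 - 18t + 18. Setting P'(t) = 0 gives t ∈ {-3, 1, 3}.
Second-derivative test with P''(t) = 6t^2 - 4t - 18: P''(-3) = 48 > 0 ⇒ local minimum; P''(1) = -16 < 0 ⇒ local maximum; P''(3) = 24 > 0 ⇒ local minimum.
The local maximum is P(1) = 53/6.

53/6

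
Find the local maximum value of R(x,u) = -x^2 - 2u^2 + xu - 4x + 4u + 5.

∂R/∂x = -2x + u - 4 = 0 and ∂R/∂u = x - 4u + 4 = 0, so (x, u) = (-12/7, 4/7).
The Hessian has R_{xx} = -2, R_{uu} = -4, R_{xu} = 1, giving D = 7 > 0 with R_{xx} < 0, so the point is a local maximum.
R(-12/7, 4/7) = 67/7.

67/7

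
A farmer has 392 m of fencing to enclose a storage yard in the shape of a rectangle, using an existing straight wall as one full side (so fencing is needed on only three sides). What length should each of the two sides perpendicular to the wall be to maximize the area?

Let the sides perpendicular to the wall have length x and the parallel side y, so 2x + y = 392 and the area is A = xy = x(392 − 2x).
A'(x) = 392 − 4x = 0 gives x = 98, and A''(x) = −4 < 0 confirms a maximum.
Then y = 392 − 2·98 = 196 and A = 19208.

98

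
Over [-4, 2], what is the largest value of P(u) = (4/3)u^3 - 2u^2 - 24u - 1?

Differentiating, P'(u) = 4u^2 - 4u - 24; whose only zero in [-4, 2] is u = -2.
Compare values at every candidate in [-4, 2]: P(-4) = -67/3; P(-2) = 85/3; P(2) = -139/3.
The maximum over the interval is 85/3, attained at u = -2.

85/3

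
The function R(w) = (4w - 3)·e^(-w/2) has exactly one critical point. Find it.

R'(w) = 4·e^(-w/2) + (4w - 3)·(-1/2)·e^(-w/2) = (-2w + 11/2)·e^(-w/2). Since e^(-w/2) > 0, the only critical point is w = 11/4.
R''(11/4) has the same sign as -2 < 0, so this is a local maximum.
R(11/4) = (8)·e^(-11/8) ≈ 2.0227.

11/4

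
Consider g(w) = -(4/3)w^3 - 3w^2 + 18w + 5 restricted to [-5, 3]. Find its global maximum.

83/4

Differentiating, g'(w) = -4w^2 - 6w + 18; which vanishes at w = -3 and w = 3/2.
Compare values at every candidate in [-5, 3]: g(-5) = 20/3; g(-3) = -40; g(3/2) = 83/4; g(3) = -4.
So the maximum is g(3/2) = 83/4.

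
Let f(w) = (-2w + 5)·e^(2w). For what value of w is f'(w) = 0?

Differentiating with the product rule gives f'(w) = (-4w + 8)·e^(2w). Since e^(2w) > 0, the only critical point is w = 2.
f''(2) has the same sign as -4 < 0, so this is a local maximum.
f(2) = (1)·e^(4) ≈ 54.5982.

2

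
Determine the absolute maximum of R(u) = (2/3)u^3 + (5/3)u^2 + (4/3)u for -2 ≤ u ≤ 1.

11/3

The derivative is 2u^2 + (10/3)u + 4/3, which vanishes at u = -1 and u = -2/3.
Compare values at every candidate in [-2, 1]: R(-2) = -4/3,  R(-1) = -1/3,  R(-2/3) = -28/81,  R(1) = 11/3.
So the maximum is R(1) = 11/3.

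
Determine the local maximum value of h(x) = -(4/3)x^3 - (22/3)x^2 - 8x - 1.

h'(x) = -4x^2 - (44/3)x - 8 = 0 at x = -3, -2/3.
Second-derivative test with h''(x) = -8x - 44/3: h''(-3) = 28/3 > 0 ⇒ local minimum; h''(-2/3) = -28/3 < 0 ⇒ local maximum.
Thus h has its local maximum at x = -2/3, with value 119/81.

119/81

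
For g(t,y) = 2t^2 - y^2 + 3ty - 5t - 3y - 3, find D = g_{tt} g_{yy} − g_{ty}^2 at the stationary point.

-17

∂g/∂t = 4t + 3y - 5 = 0 and ∂g/∂y = 3t - 2y - 3 = 0, so (t, y) = (19/17, 3/17).
The Hessian has g_{tt} = 4, g_{yy} = -2, g_{ty} = 3, giving D = -17 < 0, so the point is a saddle point.
D = (4)·(-2) − (3)^2 = -17.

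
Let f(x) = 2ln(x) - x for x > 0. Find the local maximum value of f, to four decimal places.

-0.6137

f'(x) = 2/x − 1 = 0 gives x = 2.
f''(x) = -2/x², which is negative for x > 0, so this is a local maximum.
f(2) = 2·ln(2) - 2 ≈ -0.6137.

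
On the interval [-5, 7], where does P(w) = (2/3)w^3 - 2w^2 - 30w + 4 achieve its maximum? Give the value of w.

-3

P'(w) = 2w^2 - 4w - 30, which vanishes at w = -3 and w = 5.
Candidates: P(-5) = 62/3, P(-3) = 58, P(5) = -338/3, P(7) = -226/3.
Hence the absolute maximum is 58 at w = -3.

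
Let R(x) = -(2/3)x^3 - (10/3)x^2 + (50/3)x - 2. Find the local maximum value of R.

R'(x) = -2x^2 - (20/3)x + 50/3. Setting R'(x) = 0 gives x ∈ {-5, 5/3}.
Second-derivative test with R''(x) = -4x - 20/3: R''(-5) = 40/3 > 0 ⇒ local minimum; R''(5/3) = -40/3 < 0 ⇒ local maximum.
So the local maximum value is R(5/3) = 1088/81.

1088/81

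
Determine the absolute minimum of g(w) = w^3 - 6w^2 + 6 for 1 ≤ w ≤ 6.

Differentiating, g'(w) = 3w^2 - 12w; whose only zero in [1, 6] is w = 4.
Candidates: g(1) = 1, g(4) = -26, g(6) = 6.
The minimum over the interval is -26, attained at w = 4.

-26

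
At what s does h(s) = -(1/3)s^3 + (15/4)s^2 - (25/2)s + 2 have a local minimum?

5/2

h'(s) = -s^2 + (15/2)s - 25/2. Setting h'(s) = 0 gives s ∈ {5/2, 5}.
Second-derivative test with h''(s) = -2s + 15/2: h''(5/2) = 5/2 > 0 ⇒ local minimum; h''(5) = -5/2 < 0 ⇒ local maximum.
Thus h has its local minimum at s = 5/2, with value -529/48.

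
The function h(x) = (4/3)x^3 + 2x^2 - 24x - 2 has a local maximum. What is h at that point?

52

h'(x) = 4x^2 + 4x - 24 = 0 at x = -3, 2.
Since h''(x) = 8x + 4, we get h''(-3) = -20 < 0 ⇒ local maximum; h''(2) = 20 > 0 ⇒ local minimum.
So the local maximum value is h(-3) = 52.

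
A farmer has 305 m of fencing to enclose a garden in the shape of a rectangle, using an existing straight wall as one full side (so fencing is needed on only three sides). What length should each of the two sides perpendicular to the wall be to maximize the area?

Let the sides perpendicular to the wall have length x and the parallel side y, so 2x + y = 305 and the area is A = xy = x(305 − 2x).
A'(x) = 305 − 4x = 0 gives x = 305/4, and A''(x) = −4 < 0 confirms a maximum.
Then y = 305 − 2·305/4 = 305/2 and A = 93025/8.

305/4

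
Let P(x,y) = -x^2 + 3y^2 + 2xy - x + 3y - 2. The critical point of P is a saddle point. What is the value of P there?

-2

∂P/∂x = -2x + 2y - 1 = 0 and ∂P/∂y = 2x + 6y + 3 = 0, so (x, y) = (-3/4, -1/4).
The Hessian has P_{xx} = -2, P_{yy} = 6, P_{xy} = 2, giving D = -16 < 0, so the point is a saddle point.
P(-3/4, -1/4) = -2.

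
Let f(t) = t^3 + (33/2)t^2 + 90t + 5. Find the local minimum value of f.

f'(t) = 3t^2 + 33t + 90. Setting f'(t) = 0 gives t ∈ {-6, -5}.
Second-derivative test with f''(t) = 6t + 33: f''(-6) = -3 < 0 ⇒ local maximum; f''(-5) = 3 > 0 ⇒ local minimum.
So the local minimum value is f(-5) = -315/2.

-315/2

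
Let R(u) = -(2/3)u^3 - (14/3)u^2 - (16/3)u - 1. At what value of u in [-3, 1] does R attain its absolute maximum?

Differentiating, R'(u) = -2u^2 - (28/3)u - 16/3; whose only zero in [-3, 1] is u = -2/3.
Compare values at every candidate in [-3, 1]: R(-3) = -9,  R(-2/3) = 55/81,  R(1) = -35/3.
The maximum over the interval is 55/81, attained at u = -2/3.

-2/3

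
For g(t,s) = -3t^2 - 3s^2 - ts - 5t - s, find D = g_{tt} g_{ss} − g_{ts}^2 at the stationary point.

35

∂g/∂t = -6t - s - 5 = 0 and ∂g/∂s = -t - 6s - 1 = 0, so (t, s) = (-29/35, -1/35).
The Hessian has g_{tt} = -6, g_{ss} = -6, g_{ts} = -1, giving D = 35 > 0 with g_{tt} < 0, so the point is a local maximum.
D = (-6)·(-6) − (-1)^2 = 35.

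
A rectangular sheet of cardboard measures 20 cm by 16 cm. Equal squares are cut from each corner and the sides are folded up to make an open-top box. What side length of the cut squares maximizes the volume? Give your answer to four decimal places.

2.9449

With cut size x, the volume is V(x) = x(20 − 2x)(16 − 2x) for 0 < x < 8.
V'(x) = 12x^2 − 144x + 320. Setting V'(x) = 0 gives x ≈ 2.9449 (the root in (0, 8)).
V''(x) = 24x − 144 is negative there, so this is the maximum; V ≈ 420.1104.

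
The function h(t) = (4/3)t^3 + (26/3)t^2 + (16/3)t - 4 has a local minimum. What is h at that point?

h'(t) = 4t^2 + (52/3)t + 16/3 = 0 at t = -4, -1/3.
Second-derivative test with h''(t) = 8t + 52/3: h''(-4) = -44/3 < 0 ⇒ local maximum; h''(-1/3) = 44/3 > 0 ⇒ local minimum.
The local minimum is h(-1/3) = -394/81.

-394/81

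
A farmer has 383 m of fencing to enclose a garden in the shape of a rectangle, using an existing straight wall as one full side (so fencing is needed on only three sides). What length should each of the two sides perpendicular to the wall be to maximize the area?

383/4

Let the sides perpendicular to the wall have length x and the parallel side y, so 2x + y = 383 and the area is A = xy = x(383 − 2x).
A'(x) = 383 − 4x = 0 gives x = 383/4, and A''(x) = −4 < 0 confirms a maximum.
Then y = 383 − 2·383/4 = 383/2 and A = 146689/8.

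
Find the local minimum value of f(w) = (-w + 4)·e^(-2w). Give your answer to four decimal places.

f'(w) = (-1)·e^(-2w) + (-w + 4)·(-2)·e^(-2w) = (2w - 9)·e^(-2w). Since e^(-2w) > 0, the only critical point is w = 9/2.
f''(9/2) has the same sign as 2 > 0, so this is a local minimum.
f(9/2) = (-1/2)·e^(-9) ≈ -0.0001.

-0.0001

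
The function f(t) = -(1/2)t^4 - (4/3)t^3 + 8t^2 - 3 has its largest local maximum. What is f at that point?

247/3

f'(t) = -2t^3 - 4t^2 + 16t = 0 at t = -4, 0, 2.
Since f''(t) = -6t^2 - 8t + 16, we get f''(-4) = -48 < 0 ⇒ local maximum; f''(0) = 16 > 0 ⇒ local minimum; f''(2) = -24 < 0 ⇒ local maximum.
The largest local maximum is f(-4) = 247/3.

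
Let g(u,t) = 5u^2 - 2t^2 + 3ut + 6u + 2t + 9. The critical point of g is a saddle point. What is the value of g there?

353/49

∂g/∂u = 10u + 3t + 6 = 0 and ∂g/∂t = 3u - 4t + 2 = 0, so (u, t) = (-30/49, 2/49).
The Hessian has g_{uu} = 10, g_{tt} = -4, g_{ut} = 3, giving D = -49 < 0, so the point is a saddle point.
g(-30/49, 2/49) = 353/49.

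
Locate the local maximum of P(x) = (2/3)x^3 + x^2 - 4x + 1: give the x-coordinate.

-2

Critical points: P'(x) = 2x^2 + 2x - 4 vanishes at x = -2, 1.
Second-derivative test with P''(x) = 4x + 2: P''(-2) = -6 < 0 ⇒ local maximum; P''(1) = 6 > 0 ⇒ local minimum.
The local maximum is P(-2) = 23/3.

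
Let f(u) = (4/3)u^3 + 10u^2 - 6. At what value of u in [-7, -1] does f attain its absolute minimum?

-1

Differentiating, f'(u) = 4u^2 + 20u; whose only zero in [-7, -1] is u = -5.
Candidates: f(-7) = 80/3, f(-5) = 232/3, f(-1) = 8/3.
The minimum over the interval is 8/3, attained at u = -1.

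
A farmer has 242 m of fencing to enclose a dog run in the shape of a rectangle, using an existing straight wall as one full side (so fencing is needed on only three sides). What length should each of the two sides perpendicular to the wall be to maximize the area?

Let the sides perpendicular to the wall have length x and the parallel side y, so 2x + y = 242 and the area is A = xy = x(242 − 2x).
A'(x) = 242 − 4x = 0 gives x = 121/2, and A''(x) = −4 < 0 confirms a maximum.
Then y = 242 − 2·121/2 = 121 and A = 14641/2.

121/2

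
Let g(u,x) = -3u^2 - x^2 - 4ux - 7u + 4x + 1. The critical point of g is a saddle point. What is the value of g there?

∂g/∂u = -6u - 4x - 7 = 0 and ∂g/∂x = -4u - 2x + 4 = 0, so (u, x) = (15/2, -13).
The Hessian has g_{uu} = -6, g_{xx} = -2, g_{ux} = -4, giving D = -4 < 0, so the point is a saddle point.
g(15/2, -13) = -205/4.

-205/4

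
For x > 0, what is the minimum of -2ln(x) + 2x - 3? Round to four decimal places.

-1.0000

g'(x) = -2/x + 2 = 0 gives x = 1.
g''(x) = 2/x², which is positive for x > 0, so this is a local minimum.
g(1) = -2·ln(1) + 2 - 3 ≈ -1.0000.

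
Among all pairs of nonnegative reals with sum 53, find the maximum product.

2809/4

With x + y = 53, the product is P(x) = x(53 − x).
P'(x) = 53 − 2x = 0 gives x = 53/2; P'' = −2 < 0, so this is the maximum.
P = 53/2·53/2 = 2809/4.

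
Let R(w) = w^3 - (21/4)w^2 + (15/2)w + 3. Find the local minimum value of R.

73/16

R'(w) = 3w^2 - (21/2)w + 15/2. Setting R'(w) = 0 gives w ∈ {1, 5/2}.
R''(w) = 6w - 21/2. R''(1) = -9/2 < 0 ⇒ local maximum; R''(5/2) = 9/2 > 0 ⇒ local minimum.
So the local minimum value is R(5/2) = 73/16.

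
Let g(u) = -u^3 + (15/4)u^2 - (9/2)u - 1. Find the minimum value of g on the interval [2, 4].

The derivative is -3u^2 + (15/2)u - 9/2, which has no zeros in [2, 4].
Candidates: g(2) = -3, g(4) = -23.
So the minimum is g(4) = -23.

-23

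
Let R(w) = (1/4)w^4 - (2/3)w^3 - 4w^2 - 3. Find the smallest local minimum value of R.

Critical points: R'(w) = w^3 - 2w^2 - 8w vanishes at w = -2, 0, 4.
R''(w) = 3w^2 - 4w - 8. R''(-2) = 12 > 0 ⇒ local minimum; R''(0) = -8 < 0 ⇒ local maximum; R''(4) = 24 > 0 ⇒ local minimum.
Thus R has its smallest local minimum at w = 4, with value -137/3.

-137/3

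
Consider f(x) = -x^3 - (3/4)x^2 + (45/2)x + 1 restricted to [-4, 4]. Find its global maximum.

The derivative is -3x^2 - (3/2)x + 45/2, which vanishes at x = -3 and x = 5/2.
Compare values at every candidate in [-4, 4]: f(-4) = -37, f(-3) = -185/4, f(5/2) = 591/16, f(4) = 15.
So the maximum is f(5/2) = 591/16.

591/16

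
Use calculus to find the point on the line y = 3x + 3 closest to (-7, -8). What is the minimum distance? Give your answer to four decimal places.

Minimize D(x)^2 = (x + 7)^2 + (3x + 11)^2.
d/dx[D^2] = 2(x + 7) + 2·3·(3x + 11) = 0 ⇒ x = -4.
Then y = -9 and the distance is √(10) ≈ 3.1623.

3.1623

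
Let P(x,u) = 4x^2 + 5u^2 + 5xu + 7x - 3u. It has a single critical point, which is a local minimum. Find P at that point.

-386/55

∂P/∂x = 8x + 5u + 7 = 0 and ∂P/∂u = 5x + 10u - 3 = 0, so (x, u) = (-17/11, 59/55).
The Hessian has P_{xx} = 8, P_{uu} = 10, P_{xu} = 5, giving D = 55 > 0 with P_{xx} > 0, so the point is a local minimum.
P(-17/11, 59/55) = -386/55.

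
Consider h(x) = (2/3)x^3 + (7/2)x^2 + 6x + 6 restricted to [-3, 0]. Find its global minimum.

3/2

h'(x) = 2x^2 + 7x + 6, which vanishes at x = -2 and x = -3/2.
Compare values at every candidate in [-3, 0]: h(-3) = 3/2, h(-2) = 8/3, h(-3/2) = 21/8, h(0) = 6.
Hence the absolute minimum is 3/2 at x = -3.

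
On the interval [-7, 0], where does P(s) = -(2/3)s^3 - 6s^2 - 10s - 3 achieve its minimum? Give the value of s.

-5

Differentiating, P'(s) = -2s^2 - 12s - 10; which vanishes at s = -5 and s = -1.
Evaluating at the critical points and endpoints: P(-7) = 5/3,  P(-5) = -59/3,  P(-1) = 5/3,  P(0) = -3.
Hence the absolute minimum is -59/3 at s = -5.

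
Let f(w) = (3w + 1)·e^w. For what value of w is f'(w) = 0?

-4/3

Differentiating with the product rule gives f'(w) = (3w + 4)·e^w. Since e^w > 0, the only critical point is w = -4/3.
f''(-4/3) has the same sign as 3 > 0, so this is a local minimum.
f(-4/3) = (-3)·e^(-4/3) ≈ -0.7908.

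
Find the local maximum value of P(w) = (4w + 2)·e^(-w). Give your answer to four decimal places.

2.4261

Differentiating with the product rule gives P'(w) = (-4w + 2)·e^(-w). Since e^(-w) > 0, the only critical point is w = 1/2.
P''(1/2) has the same sign as -4 < 0, so this is a local maximum.
P(1/2) = (4)·e^(-1/2) ≈ 2.4261.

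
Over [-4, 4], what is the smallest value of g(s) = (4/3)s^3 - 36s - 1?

-73

g'(s) = 4s^2 - 36, which vanishes at s = -3 and s = 3.
Evaluating at the critical points and endpoints: g(-4) = 173/3; g(-3) = 71; g(3) = -73; g(4) = -179/3.
Hence the absolute minimum is -73 at s = 3.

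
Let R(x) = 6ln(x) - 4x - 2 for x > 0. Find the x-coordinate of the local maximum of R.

3/2

R'(x) = 6/x − 4 = 0 gives x = 3/2.
R''(x) = -6/x², which is negative for x > 0, so this is a local maximum.
R(3/2) = 6·ln(3/2) - 6 - 2 ≈ -5.5672.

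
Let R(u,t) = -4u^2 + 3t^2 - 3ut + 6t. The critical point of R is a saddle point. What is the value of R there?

-48/19

∂R/∂u = -8u - 3t = 0 and ∂R/∂t = -3u + 6t + 6 = 0, so (u, t) = (6/19, -16/19).
The Hessian has R_{uu} = -8, R_{tt} = 6, R_{ut} = -3, giving D = -57 < 0, so the point is a saddle point.
R(6/19, -16/19) = -48/19.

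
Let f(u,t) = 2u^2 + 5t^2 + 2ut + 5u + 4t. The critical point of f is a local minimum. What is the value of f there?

-13/4

∂f/∂u = 4u + 2t + 5 = 0 and ∂f/∂t = 2u + 10t + 4 = 0, so (u, t) = (-7/6, -1/6).
The Hessian has f_{uu} = 4, f_{tt} = 10, f_{ut} = 2, giving D = 36 > 0 with f_{uu} > 0, so the point is a local minimum.
f(-7/6, -1/6) = -13/4.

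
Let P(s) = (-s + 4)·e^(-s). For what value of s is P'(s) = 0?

5

P'(s) = (-1)·e^(-s) + (-s + 4)·(-1)·e^(-s) = (s - 5)·e^(-s). Since e^(-s) > 0, the only critical point is s = 5.
P''(5) has the same sign as 1 > 0, so this is a local minimum.
P(5) = (-1)·e^(-5) ≈ -0.0067.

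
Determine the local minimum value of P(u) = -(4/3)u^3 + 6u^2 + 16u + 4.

Critical points: P'(u) = -4u^2 + 12u + 16 vanishes at u = -1, 4.
P''(u) = -8u + 12. P''(-1) = 20 > 0 ⇒ local minimum; P''(4) = -20 < 0 ⇒ local maximum.
So the local minimum value is P(-1) = -14/3.

-14/3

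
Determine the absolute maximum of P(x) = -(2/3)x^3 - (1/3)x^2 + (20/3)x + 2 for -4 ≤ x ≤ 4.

P'(x) = -2x^2 - (2/3)x + 20/3, which vanishes at x = -2 and x = 5/3.
Compare values at every candidate in [-4, 4]: P(-4) = 38/3, P(-2) = -22/3, P(5/3) = 737/81, P(4) = -58/3.
Hence the absolute maximum is 38/3 at x = -4.

38/3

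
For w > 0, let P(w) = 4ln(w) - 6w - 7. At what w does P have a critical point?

P'(w) = 4/w − 6 = 0 gives w = 2/3.
P''(w) = -4/w², which is negative for w > 0, so this is a local maximum.
P(2/3) = 4·ln(2/3) - 4 - 7 ≈ -12.6219.

2/3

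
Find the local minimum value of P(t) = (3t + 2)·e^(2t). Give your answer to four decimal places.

By the product rule, P'(t) = (6t + 7)·e^(2t). Since e^(2t) > 0, the only critical point is t = -7/6.
P''(-7/6) has the same sign as 6 > 0, so this is a local minimum.
P(-7/6) = (-3/2)·e^(-7/3) ≈ -0.1455.

-0.1455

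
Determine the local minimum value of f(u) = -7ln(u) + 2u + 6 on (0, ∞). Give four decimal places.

4.2307

f'(u) = -7/u + 2 = 0 gives u = 7/2.
f''(u) = 7/u², which is positive for u > 0, so this is a local minimum.
f(7/2) = -7·ln(7/2) + 7 + 6 ≈ 4.2307.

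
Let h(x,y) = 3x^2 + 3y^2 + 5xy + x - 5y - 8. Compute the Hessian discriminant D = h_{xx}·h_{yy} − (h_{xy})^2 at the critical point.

∂h/∂x = 6x + 5y + 1 = 0 and ∂h/∂y = 5x + 6y - 5 = 0, so (x, y) = (-31/11, 35/11).
The Hessian has h_{xx} = 6, h_{yy} = 6, h_{xy} = 5, giving D = 11 > 0 with h_{xx} > 0, so the point is a local minimum.
D = (6)·(6) − (5)^2 = 11.

11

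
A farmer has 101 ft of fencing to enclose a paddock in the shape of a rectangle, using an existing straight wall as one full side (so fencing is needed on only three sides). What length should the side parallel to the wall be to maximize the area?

Let the sides perpendicular to the wall have length x and the parallel side y, so 2x + y = 101 and the area is A = xy = x(101 − 2x).
A'(x) = 101 − 4x = 0 gives x = 101/4, and A''(x) = −4 < 0 confirms a maximum.
Then y = 101 − 2·101/4 = 101/2 and A = 10201/8.

101/2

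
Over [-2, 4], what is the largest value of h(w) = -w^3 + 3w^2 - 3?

17

h'(w) = -3w^2 + 6w, which vanishes at w = 0 and w = 2.
Candidates: h(-2) = 17,  h(0) = -3,  h(2) = 1,  h(4) = -19.
So the maximum is h(-2) = 17.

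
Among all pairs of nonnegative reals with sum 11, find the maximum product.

With x + y = 11, the product is P(x) = x(11 − x).
P'(x) = 11 − 2x = 0 gives x = 11/2; P'' = −2 < 0, so this is the maximum.
P = 11/2·11/2 = 121/4.

121/4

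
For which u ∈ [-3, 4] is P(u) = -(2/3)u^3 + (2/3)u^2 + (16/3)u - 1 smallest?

The derivative is -2u^2 + (4/3)u + 16/3, which vanishes at u = -4/3 and u = 2.
Compare values at every candidate in [-3, 4]: P(-3) = 7, P(-4/3) = -433/81, P(2) = 7, P(4) = -35/3.
The minimum over the interval is -35/3, attained at u = 4.

4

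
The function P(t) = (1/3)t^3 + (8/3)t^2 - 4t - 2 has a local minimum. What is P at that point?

P'(t) = t^2 + (16/3)t - 4 = 0 at t = -6, 2/3.
Second-derivative test with P''(t) = 2t + 16/3: P''(-6) = -20/3 < 0 ⇒ local maximum; P''(2/3) = 20/3 > 0 ⇒ local minimum.
The local minimum is P(2/3) = -274/81.

-274/81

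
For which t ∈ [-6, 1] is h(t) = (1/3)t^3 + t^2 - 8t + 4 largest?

-4

Differentiating, h'(t) = t^2 + 2t - 8; whose only zero in [-6, 1] is t = -4.
Evaluating at the critical points and endpoints: h(-6) = 16, h(-4) = 92/3, h(1) = -8/3.
The maximum over the interval is 92/3, attained at t = -4.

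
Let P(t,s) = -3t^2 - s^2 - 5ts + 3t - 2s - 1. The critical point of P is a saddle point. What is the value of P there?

-64/13

∂P/∂t = -6t - 5s + 3 = 0 and ∂P/∂s = -5t - 2s - 2 = 0, so (t, s) = (-16/13, 27/13).
The Hessian has P_{tt} = -6, P_{ss} = -2, P_{ts} = -5, giving D = -13 < 0, so the point is a saddle point.
P(-16/13, 27/13) = -64/13.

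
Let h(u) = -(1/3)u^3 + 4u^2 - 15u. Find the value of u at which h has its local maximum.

h'(u) = -u^2 + 8u - 15 = 0 at u = 3, 5.
Second-derivative test with h''(u) = -2u + 8: h''(3) = 2 > 0 ⇒ local minimum; h''(5) = -2 < 0 ⇒ local maximum.
The local maximum is h(5) = -50/3.

5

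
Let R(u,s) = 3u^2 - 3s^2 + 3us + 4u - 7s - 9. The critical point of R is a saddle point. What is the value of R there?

-74/15

∂R/∂u = 6u + 3s + 4 = 0 and ∂R/∂s = 3u - 6s - 7 = 0, so (u, s) = (-1/15, -6/5).
The Hessian has R_{uu} = 6, R_{ss} = -6, R_{us} = 3, giving D = -45 < 0, so the point is a saddle point.
R(-1/15, -6/5) = -74/15.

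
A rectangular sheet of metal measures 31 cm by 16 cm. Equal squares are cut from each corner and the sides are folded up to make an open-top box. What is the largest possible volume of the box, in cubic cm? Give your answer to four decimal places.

757.0700

With cut size x, the volume is V(x) = x(31 − 2x)(16 − 2x) for 0 < x < 8.
V'(x) = 12x^2 − 188x + 496. Setting V'(x) = 0 gives x ≈ 3.3581 (the root in (0, 8)).
V''(x) = 24x − 188 is negative there, so this is the maximum; V ≈ 757.0700.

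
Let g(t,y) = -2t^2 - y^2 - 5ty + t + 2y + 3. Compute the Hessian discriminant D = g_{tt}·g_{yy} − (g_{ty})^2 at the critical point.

∂g/∂t = -4t - 5y + 1 = 0 and ∂g/∂y = -5t - 2y + 2 = 0, so (t, y) = (8/17, -3/17).
The Hessian has g_{tt} = -4, g_{yy} = -2, g_{ty} = -5, giving D = -17 < 0, so the point is a saddle point.
D = (-4)·(-2) − (-5)^2 = -17.

-17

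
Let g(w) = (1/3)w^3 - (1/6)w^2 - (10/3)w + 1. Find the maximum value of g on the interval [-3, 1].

737/162

The derivative is w^2 - (1/3)w - 10/3, whose only zero in [-3, 1] is w = -5/3.
Candidates: g(-3) = 1/2,  g(-5/3) = 737/162,  g(1) = -13/6.
The maximum over the interval is 737/162, attained at w = -5/3.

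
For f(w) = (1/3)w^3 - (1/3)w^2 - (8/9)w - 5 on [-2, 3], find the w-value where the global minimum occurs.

-2

The derivative is w^2 - (2/3)w - 8/9, which vanishes at w = -2/3 and w = 4/3.
Evaluating at the critical points and endpoints: f(-2) = -65/9, f(-2/3) = -377/81, f(4/3) = -485/81, f(3) = -5/3.
Hence the absolute minimum is -65/9 at w = -2.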